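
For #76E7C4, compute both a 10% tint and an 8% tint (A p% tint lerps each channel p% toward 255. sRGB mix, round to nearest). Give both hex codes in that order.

#76E7C4 is rgb(118, 231, 196).
10% tint:
  R: 118 + 0.1×(255−118) = 118 + 13.7 = 131.7 → 132
  G: 231 + 0.1×(255−231) = 231 + 2.4 = 233.4 → 233
  B: 196 + 0.1×(255−196) = 196 + 5.9 = 201.9 → 202
  → #84E9CA
8% tint:
  R: 118 + 0.08×(255−118) = 118 + 10.96 = 128.96 → 129
  G: 231 + 0.08×(255−231) = 231 + 1.92 = 232.92 → 233
  B: 196 + 0.08×(255−196) = 196 + 4.72 = 200.72 → 201
  → #81E9C9

#84E9CA, #81E9C9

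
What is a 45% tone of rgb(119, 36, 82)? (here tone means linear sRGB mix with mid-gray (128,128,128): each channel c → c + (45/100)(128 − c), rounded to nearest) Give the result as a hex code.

#7b4d67

Per channel, c → c + 0.45(128 − c):
  R: 119 + 0.45×(128−119) = 119 + 4.05 = 123.05 → 123
  G: 36 + 0.45×(128−36) = 36 + 41.4 = 77.4 → 77
  B: 82 + 0.45×(128−82) = 82 + 20.7 = 102.7 → 103
rgb(123, 77, 103) = #7b4d67.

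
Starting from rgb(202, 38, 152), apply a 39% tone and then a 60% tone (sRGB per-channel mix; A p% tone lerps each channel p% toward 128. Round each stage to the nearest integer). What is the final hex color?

#926A86

Per channel, c → c + 0.39(128 − c):
  R: 202 + 0.39×(128−202) = 202 − 28.86 = 173.14 → 173
  G: 38 + 0.39×(128−38) = 38 + 35.1 = 73.1 → 73
  B: 152 + 0.39×(128−152) = 152 − 9.36 = 142.64 → 143
After the tone: rgb(173, 73, 143) = #AD498F.
Per channel, c → c + 0.6(128 − c):
  R: 173 + 0.6×(128−173) = 173 − 27 = 146 → 146
  G: 73 + 33 = 106 → 106
  B: 143 + 0.6×(128−143) = 143 − 9 = 134 → 134
rgb(146, 106, 134) = #926A86.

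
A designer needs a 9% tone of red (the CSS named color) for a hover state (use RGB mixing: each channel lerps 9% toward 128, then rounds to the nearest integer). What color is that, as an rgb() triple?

CSS red is rgb(255, 0, 0).
Per channel, c → c + 0.09(128 − c):
  R: 255 + 0.09×(128−255) = 255 − 11.43 = 243.57 → 244
  G: 0 + 11.52 = 11.52 → 12
  B: 0 + 11.52 = 11.52 → 12

rgb(244, 12, 12)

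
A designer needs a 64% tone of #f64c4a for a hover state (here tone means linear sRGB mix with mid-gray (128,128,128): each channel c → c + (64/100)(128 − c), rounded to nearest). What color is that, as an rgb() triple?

#f64c4a is rgb(246, 76, 74).
Per channel, c → c + 0.64(128 − c):
  R: 246 + 0.64×(128−246) = 246 − 75.52 = 170.48 → 170
  G: 76 + 0.64×(128−76) = 76 + 33.28 = 109.28 → 109
  B: 74 + 0.64×(128−74) = 74 + 34.56 = 108.56 → 109

rgb(170, 109, 109)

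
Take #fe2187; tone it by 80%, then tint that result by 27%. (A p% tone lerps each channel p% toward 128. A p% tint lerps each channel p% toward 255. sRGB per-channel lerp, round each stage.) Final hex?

#b594a3

#fe2187 is rgb(254, 33, 135).
Per channel, c → c + 0.8(128 − c):
  R: 254 − 100.8 = 153.2 → 153
  G: 33 + 76 = 109 → 109
  B: 135 − 5.6 = 129.4 → 129
After the tone: rgb(153, 109, 129) = #996d81.
Lerp each channel 27% toward 255:
  R: 153 + 27.54 = 180.54 → 181
  G: 109 + 0.27×(255−109) = 109 + 39.42 = 148.42 → 148
  B: 129 + 0.27×(255−129) = 129 + 34.02 = 163.02 → 163
rgb(181, 148, 163) = #b594a3.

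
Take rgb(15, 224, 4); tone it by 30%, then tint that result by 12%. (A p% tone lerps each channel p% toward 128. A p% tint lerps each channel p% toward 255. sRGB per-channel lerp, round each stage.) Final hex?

#4aca43

Lerp each channel 30% toward 128:
  R: 15 + 0.3×(128−15) = 15 + 33.9 = 48.9 → 49
  G: 224 − 28.8 = 195.2 → 195
  B: 4 + 0.3×(128−4) = 4 + 37.2 = 41.2 → 41
After the tone: rgb(49, 195, 41) = #31c329.
Per channel, c → c + 0.12(255 − c):
  R: 49 + 0.12×(255−49) = 49 + 24.72 = 73.72 → 74
  G: 195 + 0.12×(255−195) = 195 + 7.2 = 202.2 → 202
  B: 41 + 0.12×(255−41) = 41 + 25.68 = 66.68 → 67
rgb(74, 202, 67) = #4aca43.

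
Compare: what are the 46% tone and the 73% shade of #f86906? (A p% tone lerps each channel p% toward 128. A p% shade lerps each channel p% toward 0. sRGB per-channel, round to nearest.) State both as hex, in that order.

#f86906 is rgb(248, 105, 6).
46% tone:
  R: 248 + 0.46×(128−248) = 248 − 55.2 = 192.8 → 193
  G: 105 + 0.46×(128−105) = 105 + 10.58 = 115.58 → 116
  B: 6 + 0.46×(128−6) = 6 + 56.12 = 62.12 → 62
  → #c1743e
73% shade:
  R: 248 − 181.04 = 66.96 → 67
  G: 105 − 76.65 = 28.35 → 28
  B: 6 + 0.73×(0−6) = 6 − 4.38 = 1.62 → 2
  → #431c02

#c1743e, #431c02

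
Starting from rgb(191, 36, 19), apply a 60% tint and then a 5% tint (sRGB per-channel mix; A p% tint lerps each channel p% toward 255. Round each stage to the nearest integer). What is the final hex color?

#E6ABA6

Per channel, c → c + 0.6(255 − c):
  R: 191 + 0.6×(255−191) = 191 + 38.4 = 229.4 → 229
  G: 36 + 131.4 = 167.4 → 167
  B: 19 + 141.6 = 160.6 → 161
After the tint: rgb(229, 167, 161) = #E5A7A1.
A 5% tint moves each channel 5% toward 255:
  R: 229 + 0.05×(255−229) = 229 + 1.3 = 230.3 → 230
  G: 167 + 0.05×(255−167) = 167 + 4.4 = 171.4 → 171
  B: 161 + 0.05×(255−161) = 161 + 4.7 = 165.7 → 166
rgb(230, 171, 166) = #E6ABA6.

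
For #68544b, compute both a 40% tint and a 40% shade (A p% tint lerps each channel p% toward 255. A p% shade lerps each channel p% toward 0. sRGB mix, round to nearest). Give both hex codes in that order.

#a49893, #3e322d

#68544b is rgb(104, 84, 75).
40% tint:
  R: 104 + 0.4×(255−104) = 104 + 60.4 = 164.4 → 164
  G: 84 + 0.4×(255−84) = 84 + 68.4 = 152.4 → 152
  B: 75 + 72 = 147 → 147
  → #a49893
40% shade:
  R: 104 + 0.4×(0−104) = 104 − 41.6 = 62.4 → 62
  G: 84 − 33.6 = 50.4 → 50
  B: 75 − 30 = 45 → 45
  → #3e322d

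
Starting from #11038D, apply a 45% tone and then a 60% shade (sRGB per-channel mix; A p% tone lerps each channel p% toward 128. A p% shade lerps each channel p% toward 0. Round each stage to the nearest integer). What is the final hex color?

#11038D is rgb(17, 3, 141).
Per channel, c → c + 0.45(128 − c):
  R: 17 + 0.45×(128−17) = 17 + 49.95 = 66.95 → 67
  G: 3 + 0.45×(128−3) = 3 + 56.25 = 59.25 → 59
  B: 141 − 5.85 = 135.15 → 135
After the tone: rgb(67, 59, 135) = #433B87.
A 60% shade moves each channel 60% toward 0:
  R: 67 + 0.6×(0−67) = 67 − 40.2 = 26.8 → 27
  G: 59 − 35.4 = 23.6 → 24
  B: 135 + 0.6×(0−135) = 135 − 81 = 54 → 54
rgb(27, 24, 54) = #1B1836.

#1B1836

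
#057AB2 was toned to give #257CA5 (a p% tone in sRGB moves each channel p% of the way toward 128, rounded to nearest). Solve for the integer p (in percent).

26%

#057AB2 is rgb(5, 122, 178); #257CA5 is rgb(37, 124, 165).
On the R channel (widest range): 37 ≈ 5 + (p/100)(128 − 5), so p ≈ 100×(37 − 5)/(128 − 5) = 3200/123 = 26.02.
p = 26 reproduces all three channels after rounding.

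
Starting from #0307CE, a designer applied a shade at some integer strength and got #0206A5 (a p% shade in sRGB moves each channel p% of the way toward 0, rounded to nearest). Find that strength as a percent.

20%

#0307CE is rgb(3, 7, 206); #0206A5 is rgb(2, 6, 165).
On the B channel (widest range): 165 ≈ 206 + (p/100)(0 − 206), so p ≈ 100×(165 − 206)/(0 − 206) = -4100/-206 = 19.90.
p = 20 reproduces all three channels after rounding.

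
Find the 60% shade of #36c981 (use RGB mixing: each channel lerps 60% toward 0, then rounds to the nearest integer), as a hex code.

#165034

#36c981 is rgb(54, 201, 129).
Lerp each channel 60% toward 0:
  R: 54 + 0.6×(0−54) = 54 − 32.4 = 21.6 → 22
  G: 201 − 120.6 = 80.4 → 80
  B: 129 + 0.6×(0−129) = 129 − 77.4 = 51.6 → 52
rgb(22, 80, 52) = #165034.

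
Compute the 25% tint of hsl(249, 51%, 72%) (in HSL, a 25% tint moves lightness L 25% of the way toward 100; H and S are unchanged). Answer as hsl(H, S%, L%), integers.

L moves 25% from 72 toward 100: 72 + 7 = 79 → 79.
H and S are unchanged.

hsl(249, 51%, 79%)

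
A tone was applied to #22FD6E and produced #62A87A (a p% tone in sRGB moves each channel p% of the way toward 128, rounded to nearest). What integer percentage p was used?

68%

#22FD6E is rgb(34, 253, 110); #62A87A is rgb(98, 168, 122).
On the G channel (widest range): 168 ≈ 253 + (p/100)(128 − 253), so p ≈ 100×(168 − 253)/(128 − 253) = -8500/-125 = 68.00.
p = 68 reproduces all three channels after rounding.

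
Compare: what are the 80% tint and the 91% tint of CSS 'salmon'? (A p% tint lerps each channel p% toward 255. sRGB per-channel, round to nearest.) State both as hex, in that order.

CSS salmon is rgb(250, 128, 114).
80% tint:
  R: 250 + 0.8×(255−250) = 250 + 4 = 254 → 254
  G: 128 + 101.6 = 229.6 → 230
  B: 114 + 0.8×(255−114) = 114 + 112.8 = 226.8 → 227
  → #FEE6E3
91% tint:
  R: 250 + 0.91×(255−250) = 250 + 4.55 = 254.55 → 255
  G: 128 + 115.57 = 243.57 → 244
  B: 114 + 0.91×(255−114) = 114 + 128.31 = 242.31 → 242
  → #FFF4F2

#FEE6E3, #FFF4F2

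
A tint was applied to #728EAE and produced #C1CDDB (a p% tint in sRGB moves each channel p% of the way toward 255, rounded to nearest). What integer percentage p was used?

#728EAE is rgb(114, 142, 174); #C1CDDB is rgb(193, 205, 219).
On the R channel (widest range): 193 ≈ 114 + (p/100)(255 − 114), so p ≈ 100×(193 − 114)/(255 − 114) = 7900/141 = 56.03.
p = 56 reproduces all three channels after rounding.

56%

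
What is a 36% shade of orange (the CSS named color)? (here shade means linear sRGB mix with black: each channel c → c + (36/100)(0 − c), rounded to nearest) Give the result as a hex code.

CSS orange is rgb(255, 165, 0).
Lerp each channel 36% toward 0:
  R: 255 + 0.36×(0−255) = 255 − 91.8 = 163.2 → 163
  G: 165 + 0.36×(0−165) = 165 − 59.4 = 105.6 → 106
  B: 0 + 0 = 0 → 0
rgb(163, 106, 0) = #a36a00.

#a36a00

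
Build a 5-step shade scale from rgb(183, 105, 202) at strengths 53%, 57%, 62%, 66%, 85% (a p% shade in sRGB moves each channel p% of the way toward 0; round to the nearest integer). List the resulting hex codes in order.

#56315F, #4F2D57, #46284D, #3E2445, #1B101E

53%: (183 − 96.99 = 86.01→86, 105 − 55.65 = 49.35→49, 202 − 107.06 = 94.94→95) → #56315F
57%: (183 − 104.31 = 78.69→79, 105 − 59.85 = 45.15→45, 202 − 115.14 = 86.86→87) → #4F2D57
62%: (183 − 113.46 = 69.54→70, 105 − 65.1 = 39.9→40, 202 − 125.24 = 76.76→77) → #46284D
66%: (183 − 120.78 = 62.22→62, 105 − 69.3 = 35.7→36, 202 − 133.32 = 68.68→69) → #3E2445
85%: (183 − 155.55 = 27.45→27, 105 − 89.25 = 15.75→16, 202 − 171.7 = 30.3→30) → #1B101E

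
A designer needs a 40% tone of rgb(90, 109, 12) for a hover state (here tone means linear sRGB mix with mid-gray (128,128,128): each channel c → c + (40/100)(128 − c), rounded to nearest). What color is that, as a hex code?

Per channel, c → c + 0.4(128 − c):
  R: 90 + 15.2 = 105.2 → 105
  G: 109 + 0.4×(128−109) = 109 + 7.6 = 116.6 → 117
  B: 12 + 0.4×(128−12) = 12 + 46.4 = 58.4 → 58
rgb(105, 117, 58) = #69753a.

#69753a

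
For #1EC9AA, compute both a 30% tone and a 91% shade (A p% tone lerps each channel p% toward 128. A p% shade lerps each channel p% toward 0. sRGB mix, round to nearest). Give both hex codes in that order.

#3BB39D, #03120F

#1EC9AA is rgb(30, 201, 170).
30% tone:
  R: 30 + 29.4 = 59.4 → 59
  G: 201 + 0.3×(128−201) = 201 − 21.9 = 179.1 → 179
  B: 170 + 0.3×(128−170) = 170 − 12.6 = 157.4 → 157
  → #3BB39D
91% shade:
  R: 30 + 0.91×(0−30) = 30 − 27.3 = 2.7 → 3
  G: 201 − 182.91 = 18.09 → 18
  B: 170 + 0.91×(0−170) = 170 − 154.7 = 15.3 → 15
  → #03120F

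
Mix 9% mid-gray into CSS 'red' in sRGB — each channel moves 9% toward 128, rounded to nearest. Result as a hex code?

CSS red is rgb(255, 0, 0).
Per channel, c → c + 0.09(128 − c):
  R: 255 + 0.09×(128−255) = 255 − 11.43 = 243.57 → 244
  G: 0 + 11.52 = 11.52 → 12
  B: 0 + 11.52 = 11.52 → 12
rgb(244, 12, 12) = #f40c0c.

#f40c0c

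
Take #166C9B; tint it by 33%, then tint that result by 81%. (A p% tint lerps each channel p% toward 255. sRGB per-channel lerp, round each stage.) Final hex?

#E1ECF2

#166C9B is rgb(22, 108, 155).
A 33% tint moves each channel 33% toward 255:
  R: 22 + 0.33×(255−22) = 22 + 76.89 = 98.89 → 99
  G: 108 + 48.51 = 156.51 → 157
  B: 155 + 33 = 188 → 188
After the tint: rgb(99, 157, 188) = #639DBC.
Lerp each channel 81% toward 255:
  R: 99 + 0.81×(255−99) = 99 + 126.36 = 225.36 → 225
  G: 157 + 0.81×(255−157) = 157 + 79.38 = 236.38 → 236
  B: 188 + 0.81×(255−188) = 188 + 54.27 = 242.27 → 242
rgb(225, 236, 242) = #E1ECF2.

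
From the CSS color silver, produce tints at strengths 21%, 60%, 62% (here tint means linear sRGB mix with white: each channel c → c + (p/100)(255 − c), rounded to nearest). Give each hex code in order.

CSS silver is rgb(192, 192, 192).
21%: (192 + 13.23 = 205.23→205, 192 + 13.23 = 205.23→205, 192 + 13.23 = 205.23→205) → #cdcdcd
60%: (192 + 37.8 = 229.8→230, 192 + 37.8 = 229.8→230, 192 + 37.8 = 229.8→230) → #e6e6e6
62%: (192 + 39.06 = 231.06→231, 192 + 39.06 = 231.06→231, 192 + 39.06 = 231.06→231) → #e7e7e7

#cdcdcd, #e6e6e6, #e7e7e7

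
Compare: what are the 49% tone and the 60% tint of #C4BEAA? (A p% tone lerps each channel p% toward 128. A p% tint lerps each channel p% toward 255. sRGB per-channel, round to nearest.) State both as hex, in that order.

#C4BEAA is rgb(196, 190, 170).
49% tone:
  R: 196 − 33.32 = 162.68 → 163
  G: 190 − 30.38 = 159.62 → 160
  B: 170 − 20.58 = 149.42 → 149
  → #A3A095
60% tint:
  R: 196 + 0.6×(255−196) = 196 + 35.4 = 231.4 → 231
  G: 190 + 0.6×(255−190) = 190 + 39 = 229 → 229
  B: 170 + 0.6×(255−170) = 170 + 51 = 221 → 221
  → #E7E5DD

#A3A095, #E7E5DD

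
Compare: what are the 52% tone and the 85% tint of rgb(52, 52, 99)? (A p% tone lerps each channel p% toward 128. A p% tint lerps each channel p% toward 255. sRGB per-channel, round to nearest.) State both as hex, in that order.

#5c5c72, #e1e1e8

52% tone:
  R: 52 + 0.52×(128−52) = 52 + 39.52 = 91.52 → 92
  G: 52 + 39.52 = 91.52 → 92
  B: 99 + 0.52×(128−99) = 99 + 15.08 = 114.08 → 114
  → #5c5c72
85% tint:
  R: 52 + 0.85×(255−52) = 52 + 172.55 = 224.55 → 225
  G: 52 + 0.85×(255−52) = 52 + 172.55 = 224.55 → 225
  B: 99 + 0.85×(255−99) = 99 + 132.6 = 231.6 → 232
  → #e1e1e8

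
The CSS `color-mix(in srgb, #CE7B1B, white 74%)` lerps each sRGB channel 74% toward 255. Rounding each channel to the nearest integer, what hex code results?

#F2DDC4

#CE7B1B is rgb(206, 123, 27).
A 74% tint moves each channel 74% toward 255:
  R: 206 + 36.26 = 242.26 → 242
  G: 123 + 97.68 = 220.68 → 221
  B: 27 + 168.72 = 195.72 → 196
rgb(242, 221, 196) = #F2DDC4.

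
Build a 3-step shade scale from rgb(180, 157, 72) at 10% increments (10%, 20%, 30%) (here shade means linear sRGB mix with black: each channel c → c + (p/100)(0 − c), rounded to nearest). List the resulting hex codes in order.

#A28D41, #907E3A, #7E6E32

10%: (180 − 18 = 162→162, 157 − 15.7 = 141.3→141, 72 − 7.2 = 64.8→65) → #A28D41
20%: (180 − 36 = 144→144, 157 − 31.4 = 125.6→126, 72 − 14.4 = 57.6→58) → #907E3A
30%: (180 − 54 = 126→126, 157 − 47.1 = 109.9→110, 72 − 21.6 = 50.4→50) → #7E6E32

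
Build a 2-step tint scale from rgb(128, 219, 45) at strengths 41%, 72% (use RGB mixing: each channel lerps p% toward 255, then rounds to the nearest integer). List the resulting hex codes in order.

#B4EA83, #DBF5C4

41%: (128 + 52.07 = 180.07→180, 219 + 14.76 = 233.76→234, 45 + 86.1 = 131.1→131) → #B4EA83
72%: (128 + 91.44 = 219.44→219, 219 + 25.92 = 244.92→245, 45 + 151.2 = 196.2→196) → #DBF5C4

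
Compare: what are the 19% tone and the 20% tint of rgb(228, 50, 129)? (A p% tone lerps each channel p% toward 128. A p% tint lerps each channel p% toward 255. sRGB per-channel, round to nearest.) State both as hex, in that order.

19% tone:
  R: 228 + 0.19×(128−228) = 228 − 19 = 209 → 209
  G: 50 + 0.19×(128−50) = 50 + 14.82 = 64.82 → 65
  B: 129 + 0.19×(128−129) = 129 − 0.19 = 128.81 → 129
  → #d14181
20% tint:
  R: 228 + 0.2×(255−228) = 228 + 5.4 = 233.4 → 233
  G: 50 + 0.2×(255−50) = 50 + 41 = 91 → 91
  B: 129 + 0.2×(255−129) = 129 + 25.2 = 154.2 → 154
  → #e95b9a

#d14181, #e95b9a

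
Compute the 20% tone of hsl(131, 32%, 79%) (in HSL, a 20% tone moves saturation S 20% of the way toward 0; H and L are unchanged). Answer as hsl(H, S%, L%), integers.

S moves 20% from 32 toward 0: 32 − 6.4 = 25.6 → 26.
H and L are unchanged.

hsl(131, 26%, 79%)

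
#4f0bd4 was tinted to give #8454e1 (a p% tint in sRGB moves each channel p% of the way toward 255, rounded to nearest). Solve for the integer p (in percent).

#4f0bd4 is rgb(79, 11, 212); #8454e1 is rgb(132, 84, 225).
On the G channel (widest range): 84 ≈ 11 + (p/100)(255 − 11), so p ≈ 100×(84 − 11)/(255 − 11) = 7300/244 = 29.92.
p = 30 reproduces all three channels after rounding.

30%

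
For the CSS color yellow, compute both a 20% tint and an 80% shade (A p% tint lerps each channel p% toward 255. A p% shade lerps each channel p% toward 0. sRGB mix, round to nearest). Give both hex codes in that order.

#FFFF33, #333300

CSS yellow is rgb(255, 255, 0).
20% tint:
  R: 255 + 0 = 255 → 255
  G: 255 + 0.2×(255−255) = 255 + 0 = 255 → 255
  B: 0 + 0.2×(255−0) = 0 + 51 = 51 → 51
  → #FFFF33
80% shade:
  R: 255 + 0.8×(0−255) = 255 − 204 = 51 → 51
  G: 255 − 204 = 51 → 51
  B: 0 + 0 = 0 → 0
  → #333300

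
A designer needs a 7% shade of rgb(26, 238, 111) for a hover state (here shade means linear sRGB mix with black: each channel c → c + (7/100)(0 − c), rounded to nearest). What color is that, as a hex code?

#18dd67

A 7% shade moves each channel 7% toward 0:
  R: 26 + 0.07×(0−26) = 26 − 1.82 = 24.18 → 24
  G: 238 − 16.66 = 221.34 → 221
  B: 111 − 7.77 = 103.23 → 103
rgb(24, 221, 103) = #18dd67.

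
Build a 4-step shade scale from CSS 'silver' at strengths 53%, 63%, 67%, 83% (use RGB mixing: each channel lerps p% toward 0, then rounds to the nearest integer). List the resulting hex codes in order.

#5a5a5a, #474747, #3f3f3f, #212121

CSS silver is rgb(192, 192, 192).
53%: (192 − 101.76 = 90.24→90, 192 − 101.76 = 90.24→90, 192 − 101.76 = 90.24→90) → #5a5a5a
63%: (192 − 120.96 = 71.04→71, 192 − 120.96 = 71.04→71, 192 − 120.96 = 71.04→71) → #474747
67%: (192 − 128.64 = 63.36→63, 192 − 128.64 = 63.36→63, 192 − 128.64 = 63.36→63) → #3f3f3f
83%: (192 − 159.36 = 32.64→33, 192 − 159.36 = 32.64→33, 192 − 159.36 = 32.64→33) → #212121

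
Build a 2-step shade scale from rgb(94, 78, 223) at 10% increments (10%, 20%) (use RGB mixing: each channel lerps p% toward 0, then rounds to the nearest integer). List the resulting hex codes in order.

#5546C9, #4B3EB2

10%: (94 − 9.4 = 84.6→85, 78 − 7.8 = 70.2→70, 223 − 22.3 = 200.7→201) → #5546C9
20%: (94 − 18.8 = 75.2→75, 78 − 15.6 = 62.4→62, 223 − 44.6 = 178.4→178) → #4B3EB2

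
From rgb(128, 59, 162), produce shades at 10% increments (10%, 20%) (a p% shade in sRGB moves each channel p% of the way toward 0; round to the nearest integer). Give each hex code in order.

#733592, #662F82

10%: (128 − 12.8 = 115.2→115, 59 − 5.9 = 53.1→53, 162 − 16.2 = 145.8→146) → #733592
20%: (128 − 25.6 = 102.4→102, 59 − 11.8 = 47.2→47, 162 − 32.4 = 129.6→130) → #662F82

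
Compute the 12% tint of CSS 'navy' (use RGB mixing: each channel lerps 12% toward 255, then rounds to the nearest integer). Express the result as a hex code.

CSS navy is rgb(0, 0, 128).
Lerp each channel 12% toward 255:
  R: 0 + 0.12×(255−0) = 0 + 30.6 = 30.6 → 31
  G: 0 + 30.6 = 30.6 → 31
  B: 128 + 0.12×(255−128) = 128 + 15.24 = 143.24 → 143
rgb(31, 31, 143) = #1F1F8F.

#1F1F8F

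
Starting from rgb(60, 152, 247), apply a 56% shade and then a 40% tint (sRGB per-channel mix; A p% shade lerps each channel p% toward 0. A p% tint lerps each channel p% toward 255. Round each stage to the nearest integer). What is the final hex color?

Per channel, c → c + 0.56(0 − c):
  R: 60 + 0.56×(0−60) = 60 − 33.6 = 26.4 → 26
  G: 152 − 85.12 = 66.88 → 67
  B: 247 + 0.56×(0−247) = 247 − 138.32 = 108.68 → 109
After the shade: rgb(26, 67, 109) = #1a436d.
Lerp each channel 40% toward 255:
  R: 26 + 91.6 = 117.6 → 118
  G: 67 + 75.2 = 142.2 → 142
  B: 109 + 0.4×(255−109) = 109 + 58.4 = 167.4 → 167
rgb(118, 142, 167) = #768ea7.

#768ea7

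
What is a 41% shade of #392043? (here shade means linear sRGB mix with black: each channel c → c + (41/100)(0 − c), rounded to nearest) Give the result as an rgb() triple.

#392043 is rgb(57, 32, 67).
Per channel, c → c + 0.41(0 − c):
  R: 57 − 23.37 = 33.63 → 34
  G: 32 − 13.12 = 18.88 → 19
  B: 67 + 0.41×(0−67) = 67 − 27.47 = 39.53 → 40

rgb(34, 19, 40)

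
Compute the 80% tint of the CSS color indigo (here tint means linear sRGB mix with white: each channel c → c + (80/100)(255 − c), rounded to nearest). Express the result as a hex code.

CSS indigo is rgb(75, 0, 130).
Lerp each channel 80% toward 255:
  R: 75 + 144 = 219 → 219
  G: 0 + 0.8×(255−0) = 0 + 204 = 204 → 204
  B: 130 + 100 = 230 → 230
rgb(219, 204, 230) = #DBCCE6.

#DBCCE6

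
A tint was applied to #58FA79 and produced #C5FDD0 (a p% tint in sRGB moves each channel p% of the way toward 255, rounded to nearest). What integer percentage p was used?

#58FA79 is rgb(88, 250, 121); #C5FDD0 is rgb(197, 253, 208).
On the R channel (widest range): 197 ≈ 88 + (p/100)(255 − 88), so p ≈ 100×(197 − 88)/(255 − 88) = 10900/167 = 65.27.
p = 65 reproduces all three channels after rounding.

65%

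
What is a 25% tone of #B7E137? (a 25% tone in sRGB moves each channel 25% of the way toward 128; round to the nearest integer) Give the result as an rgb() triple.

rgb(169, 201, 73)

#B7E137 is rgb(183, 225, 55).
A 25% tone moves each channel 25% toward 128:
  R: 183 − 13.75 = 169.25 → 169
  G: 225 + 0.25×(128−225) = 225 − 24.25 = 200.75 → 201
  B: 55 + 18.25 = 73.25 → 73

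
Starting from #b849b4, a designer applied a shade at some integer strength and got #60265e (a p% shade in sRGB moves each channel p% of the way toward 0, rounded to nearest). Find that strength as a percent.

#b849b4 is rgb(184, 73, 180); #60265e is rgb(96, 38, 94).
On the R channel (widest range): 96 ≈ 184 + (p/100)(0 − 184), so p ≈ 100×(96 − 184)/(0 − 184) = -8800/-184 = 47.83.
p = 48 reproduces all three channels after rounding.

48%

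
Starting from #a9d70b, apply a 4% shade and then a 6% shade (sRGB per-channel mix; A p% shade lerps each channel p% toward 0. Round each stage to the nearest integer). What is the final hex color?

#98c20a

#a9d70b is rgb(169, 215, 11).
A 4% shade moves each channel 4% toward 0:
  R: 169 − 6.76 = 162.24 → 162
  G: 215 − 8.6 = 206.4 → 206
  B: 11 + 0.04×(0−11) = 11 − 0.44 = 10.56 → 11
After the shade: rgb(162, 206, 11) = #a2ce0b.
A 6% shade moves each channel 6% toward 0:
  R: 162 − 9.72 = 152.28 → 152
  G: 206 − 12.36 = 193.64 → 194
  B: 11 + 0.06×(0−11) = 11 − 0.66 = 10.34 → 10
rgb(152, 194, 10) = #98c20a.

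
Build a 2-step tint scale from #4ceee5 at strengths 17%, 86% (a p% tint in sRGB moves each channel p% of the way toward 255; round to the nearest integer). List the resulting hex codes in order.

#4ceee5 is rgb(76, 238, 229).
17%: (76 + 30.43 = 106.43→106, 238 + 2.89 = 240.89→241, 229 + 4.42 = 233.42→233) → #6af1e9
86%: (76 + 153.94 = 229.94→230, 238 + 14.62 = 252.62→253, 229 + 22.36 = 251.36→251) → #e6fdfb

#6af1e9, #e6fdfb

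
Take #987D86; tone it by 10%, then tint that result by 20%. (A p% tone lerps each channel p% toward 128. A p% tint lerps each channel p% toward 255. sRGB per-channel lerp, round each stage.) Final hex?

#AB979D

#987D86 is rgb(152, 125, 134).
Per channel, c → c + 0.1(128 − c):
  R: 152 − 2.4 = 149.6 → 150
  G: 125 + 0.3 = 125.3 → 125
  B: 134 − 0.6 = 133.4 → 133
After the tone: rgb(150, 125, 133) = #967D85.
Lerp each channel 20% toward 255:
  R: 150 + 0.2×(255−150) = 150 + 21 = 171 → 171
  G: 125 + 0.2×(255−125) = 125 + 26 = 151 → 151
  B: 133 + 0.2×(255−133) = 133 + 24.4 = 157.4 → 157
rgb(171, 151, 157) = #AB979D.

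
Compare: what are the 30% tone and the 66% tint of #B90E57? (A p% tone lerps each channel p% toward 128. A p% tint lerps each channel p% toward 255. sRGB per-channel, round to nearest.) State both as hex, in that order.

#A83063, #E7ADC6

#B90E57 is rgb(185, 14, 87).
30% tone:
  R: 185 − 17.1 = 167.9 → 168
  G: 14 + 0.3×(128−14) = 14 + 34.2 = 48.2 → 48
  B: 87 + 0.3×(128−87) = 87 + 12.3 = 99.3 → 99
  → #A83063
66% tint:
  R: 185 + 46.2 = 231.2 → 231
  G: 14 + 159.06 = 173.06 → 173
  B: 87 + 0.66×(255−87) = 87 + 110.88 = 197.88 → 198
  → #E7ADC6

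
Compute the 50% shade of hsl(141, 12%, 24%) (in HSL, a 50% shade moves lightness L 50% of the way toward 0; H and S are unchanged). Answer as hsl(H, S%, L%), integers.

hsl(141, 12%, 12%)

L moves 50% from 24 toward 0: 24 − 12 = 12 → 12.
H and S are unchanged.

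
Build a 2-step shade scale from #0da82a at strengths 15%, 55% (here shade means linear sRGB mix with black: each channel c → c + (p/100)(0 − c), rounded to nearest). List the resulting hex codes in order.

#0b8f24, #064c13

#0da82a is rgb(13, 168, 42).
15%: (13 − 1.95 = 11.05→11, 168 − 25.2 = 142.8→143, 42 − 6.3 = 35.7→36) → #0b8f24
55%: (13 − 7.15 = 5.85→6, 168 − 92.4 = 75.6→76, 42 − 23.1 = 18.9→19) → #064c13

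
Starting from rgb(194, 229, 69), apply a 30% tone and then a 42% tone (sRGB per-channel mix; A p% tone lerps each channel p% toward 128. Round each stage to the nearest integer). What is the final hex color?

#9ba968

Per channel, c → c + 0.3(128 − c):
  R: 194 + 0.3×(128−194) = 194 − 19.8 = 174.2 → 174
  G: 229 − 30.3 = 198.7 → 199
  B: 69 + 0.3×(128−69) = 69 + 17.7 = 86.7 → 87
After the tone: rgb(174, 199, 87) = #aec757.
Lerp each channel 42% toward 128:
  R: 174 + 0.42×(128−174) = 174 − 19.32 = 154.68 → 155
  G: 199 + 0.42×(128−199) = 199 − 29.82 = 169.18 → 169
  B: 87 + 0.42×(128−87) = 87 + 17.22 = 104.22 → 104
rgb(155, 169, 104) = #9ba968.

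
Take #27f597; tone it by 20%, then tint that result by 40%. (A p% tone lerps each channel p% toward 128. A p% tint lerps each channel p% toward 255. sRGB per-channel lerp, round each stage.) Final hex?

#88ebbe

#27f597 is rgb(39, 245, 151).
A 20% tone moves each channel 20% toward 128:
  R: 39 + 0.2×(128−39) = 39 + 17.8 = 56.8 → 57
  G: 245 + 0.2×(128−245) = 245 − 23.4 = 221.6 → 222
  B: 151 + 0.2×(128−151) = 151 − 4.6 = 146.4 → 146
After the tone: rgb(57, 222, 146) = #39de92.
Lerp each channel 40% toward 255:
  R: 57 + 0.4×(255−57) = 57 + 79.2 = 136.2 → 136
  G: 222 + 13.2 = 235.2 → 235
  B: 146 + 43.6 = 189.6 → 190
rgb(136, 235, 190) = #88ebbe.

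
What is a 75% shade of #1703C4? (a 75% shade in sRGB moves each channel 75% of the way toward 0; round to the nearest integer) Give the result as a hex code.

#060131

#1703C4 is rgb(23, 3, 196).
A 75% shade moves each channel 75% toward 0:
  R: 23 + 0.75×(0−23) = 23 − 17.25 = 5.75 → 6
  G: 3 + 0.75×(0−3) = 3 − 2.25 = 0.75 → 1
  B: 196 − 147 = 49 → 49
rgb(6, 1, 49) = #060131.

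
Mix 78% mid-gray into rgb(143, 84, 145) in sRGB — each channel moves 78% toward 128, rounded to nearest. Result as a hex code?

#837684

Per channel, c → c + 0.78(128 − c):
  R: 143 − 11.7 = 131.3 → 131
  G: 84 + 0.78×(128−84) = 84 + 34.32 = 118.32 → 118
  B: 145 + 0.78×(128−145) = 145 − 13.26 = 131.74 → 132
rgb(131, 118, 132) = #837684.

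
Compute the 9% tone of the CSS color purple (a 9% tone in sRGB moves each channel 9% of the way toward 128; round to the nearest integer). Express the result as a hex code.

#800C80

CSS purple is rgb(128, 0, 128).
Per channel, c → c + 0.09(128 − c):
  R: 128 + 0 = 128 → 128
  G: 0 + 11.52 = 11.52 → 12
  B: 128 + 0 = 128 → 128
rgb(128, 12, 128) = #800C80.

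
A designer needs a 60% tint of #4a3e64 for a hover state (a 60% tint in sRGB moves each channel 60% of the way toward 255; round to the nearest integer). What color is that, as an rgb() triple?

rgb(183, 178, 193)

#4a3e64 is rgb(74, 62, 100).
A 60% tint moves each channel 60% toward 255:
  R: 74 + 108.6 = 182.6 → 183
  G: 62 + 0.6×(255−62) = 62 + 115.8 = 177.8 → 178
  B: 100 + 0.6×(255−100) = 100 + 93 = 193 → 193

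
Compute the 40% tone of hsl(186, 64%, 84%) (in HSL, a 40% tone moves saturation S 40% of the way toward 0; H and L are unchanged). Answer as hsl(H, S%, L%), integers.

hsl(186, 38%, 84%)

S moves 40% from 64 toward 0: 64 − 25.6 = 38.4 → 38.
H and L are unchanged.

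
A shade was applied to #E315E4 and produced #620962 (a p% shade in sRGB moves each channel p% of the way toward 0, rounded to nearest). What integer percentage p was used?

57%

#E315E4 is rgb(227, 21, 228); #620962 is rgb(98, 9, 98).
On the B channel (widest range): 98 ≈ 228 + (p/100)(0 − 228), so p ≈ 100×(98 − 228)/(0 − 228) = -13000/-228 = 57.02.
p = 57 reproduces all three channels after rounding.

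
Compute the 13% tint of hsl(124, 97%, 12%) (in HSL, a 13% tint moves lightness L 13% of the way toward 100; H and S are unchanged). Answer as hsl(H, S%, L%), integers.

hsl(124, 97%, 23%)

L moves 13% from 12 toward 100: 12 + 11.44 = 23.44 → 23.
H and S are unchanged.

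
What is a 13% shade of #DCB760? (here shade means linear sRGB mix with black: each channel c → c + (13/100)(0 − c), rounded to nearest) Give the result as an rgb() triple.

rgb(191, 159, 84)

#DCB760 is rgb(220, 183, 96).
Per channel, c → c + 0.13(0 − c):
  R: 220 − 28.6 = 191.4 → 191
  G: 183 + 0.13×(0−183) = 183 − 23.79 = 159.21 → 159
  B: 96 + 0.13×(0−96) = 96 − 12.48 = 83.52 → 84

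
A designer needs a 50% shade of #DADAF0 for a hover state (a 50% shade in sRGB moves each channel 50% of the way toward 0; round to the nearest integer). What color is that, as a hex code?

#6D6D78

#DADAF0 is rgb(218, 218, 240).
Per channel, c → c + 0.5(0 − c):
  R: 218 − 109 = 109 → 109
  G: 218 + 0.5×(0−218) = 218 − 109 = 109 → 109
  B: 240 + 0.5×(0−240) = 240 − 120 = 120 → 120
rgb(109, 109, 120) = #6D6D78.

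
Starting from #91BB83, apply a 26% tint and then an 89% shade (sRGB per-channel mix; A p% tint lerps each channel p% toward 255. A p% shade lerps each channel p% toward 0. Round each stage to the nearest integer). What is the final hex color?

#91BB83 is rgb(145, 187, 131).
Per channel, c → c + 0.26(255 − c):
  R: 145 + 28.6 = 173.6 → 174
  G: 187 + 17.68 = 204.68 → 205
  B: 131 + 0.26×(255−131) = 131 + 32.24 = 163.24 → 163
After the tint: rgb(174, 205, 163) = #AECDA3.
Lerp each channel 89% toward 0:
  R: 174 − 154.86 = 19.14 → 19
  G: 205 − 182.45 = 22.55 → 23
  B: 163 + 0.89×(0−163) = 163 − 145.07 = 17.93 → 18
rgb(19, 23, 18) = #131712.

#131712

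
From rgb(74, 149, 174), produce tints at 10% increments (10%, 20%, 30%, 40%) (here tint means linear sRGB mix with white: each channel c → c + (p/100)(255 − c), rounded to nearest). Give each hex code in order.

10%: (74 + 18.1 = 92.1→92, 149 + 10.6 = 159.6→160, 174 + 8.1 = 182.1→182) → #5CA0B6
20%: (74 + 36.2 = 110.2→110, 149 + 21.2 = 170.2→170, 174 + 16.2 = 190.2→190) → #6EAABE
30%: (74 + 54.3 = 128.3→128, 149 + 31.8 = 180.8→181, 174 + 24.3 = 198.3→198) → #80B5C6
40%: (74 + 72.4 = 146.4→146, 149 + 42.4 = 191.4→191, 174 + 32.4 = 206.4→206) → #92BFCE

#5CA0B6, #6EAABE, #80B5C6, #92BFCE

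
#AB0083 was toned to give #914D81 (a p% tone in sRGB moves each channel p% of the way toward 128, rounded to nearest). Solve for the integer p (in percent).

#AB0083 is rgb(171, 0, 131); #914D81 is rgb(145, 77, 129).
On the G channel (widest range): 77 ≈ 0 + (p/100)(128 − 0), so p ≈ 100×(77 − 0)/(128 − 0) = 7700/128 = 60.16.
p = 60 reproduces all three channels after rounding.

60%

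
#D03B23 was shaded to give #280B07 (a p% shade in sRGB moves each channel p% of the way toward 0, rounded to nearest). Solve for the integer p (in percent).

81%

#D03B23 is rgb(208, 59, 35); #280B07 is rgb(40, 11, 7).
On the R channel (widest range): 40 ≈ 208 + (p/100)(0 − 208), so p ≈ 100×(40 − 208)/(0 − 208) = -16800/-208 = 80.77.
p = 81 reproduces all three channels after rounding.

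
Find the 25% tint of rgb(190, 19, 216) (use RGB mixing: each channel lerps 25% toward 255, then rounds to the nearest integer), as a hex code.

Lerp each channel 25% toward 255:
  R: 190 + 0.25×(255−190) = 190 + 16.25 = 206.25 → 206
  G: 19 + 0.25×(255−19) = 19 + 59 = 78 → 78
  B: 216 + 0.25×(255−216) = 216 + 9.75 = 225.75 → 226
rgb(206, 78, 226) = #ce4ee2.

#ce4ee2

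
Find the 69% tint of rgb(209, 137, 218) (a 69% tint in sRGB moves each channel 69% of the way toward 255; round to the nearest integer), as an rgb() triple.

rgb(241, 218, 244)

Per channel, c → c + 0.69(255 − c):
  R: 209 + 0.69×(255−209) = 209 + 31.74 = 240.74 → 241
  G: 137 + 0.69×(255−137) = 137 + 81.42 = 218.42 → 218
  B: 218 + 25.53 = 243.53 → 244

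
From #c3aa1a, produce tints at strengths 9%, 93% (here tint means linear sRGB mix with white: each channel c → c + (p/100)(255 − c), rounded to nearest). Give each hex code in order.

#c3aa1a is rgb(195, 170, 26).
9%: (195 + 5.4 = 200.4→200, 170 + 7.65 = 177.65→178, 26 + 20.61 = 46.61→47) → #c8b22f
93%: (195 + 55.8 = 250.8→251, 170 + 79.05 = 249.05→249, 26 + 212.97 = 238.97→239) → #fbf9ef

#c8b22f, #fbf9ef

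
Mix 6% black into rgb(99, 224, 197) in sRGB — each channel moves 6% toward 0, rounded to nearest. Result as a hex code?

Per channel, c → c + 0.06(0 − c):
  R: 99 − 5.94 = 93.06 → 93
  G: 224 + 0.06×(0−224) = 224 − 13.44 = 210.56 → 211
  B: 197 − 11.82 = 185.18 → 185
rgb(93, 211, 185) = #5dd3b9.

#5dd3b9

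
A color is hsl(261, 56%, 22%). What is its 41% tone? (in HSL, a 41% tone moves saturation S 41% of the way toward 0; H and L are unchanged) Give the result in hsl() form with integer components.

S moves 41% from 56 toward 0: 56 − 22.96 = 33.04 → 33.
H and L are unchanged.

hsl(261, 33%, 22%)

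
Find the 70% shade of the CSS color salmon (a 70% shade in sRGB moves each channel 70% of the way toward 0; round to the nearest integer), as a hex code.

#4b2622

CSS salmon is rgb(250, 128, 114).
Per channel, c → c + 0.7(0 − c):
  R: 250 + 0.7×(0−250) = 250 − 175 = 75 → 75
  G: 128 − 89.6 = 38.4 → 38
  B: 114 + 0.7×(0−114) = 114 − 79.8 = 34.2 → 34
rgb(75, 38, 34) = #4b2622.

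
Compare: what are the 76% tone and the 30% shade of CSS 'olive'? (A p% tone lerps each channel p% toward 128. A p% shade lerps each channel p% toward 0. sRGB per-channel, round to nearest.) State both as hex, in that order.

#808061, #5a5a00

CSS olive is rgb(128, 128, 0).
76% tone:
  R: 128 + 0.76×(128−128) = 128 + 0 = 128 → 128
  G: 128 + 0.76×(128−128) = 128 + 0 = 128 → 128
  B: 0 + 97.28 = 97.28 → 97
  → #808061
30% shade:
  R: 128 + 0.3×(0−128) = 128 − 38.4 = 89.6 → 90
  G: 128 − 38.4 = 89.6 → 90
  B: 0 + 0.3×(0−0) = 0 + 0 = 0 → 0
  → #5a5a00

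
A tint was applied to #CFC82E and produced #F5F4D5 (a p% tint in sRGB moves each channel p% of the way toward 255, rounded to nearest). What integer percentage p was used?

80%

#CFC82E is rgb(207, 200, 46); #F5F4D5 is rgb(245, 244, 213).
On the B channel (widest range): 213 ≈ 46 + (p/100)(255 − 46), so p ≈ 100×(213 − 46)/(255 − 46) = 16700/209 = 79.90.
p = 80 reproduces all three channels after rounding.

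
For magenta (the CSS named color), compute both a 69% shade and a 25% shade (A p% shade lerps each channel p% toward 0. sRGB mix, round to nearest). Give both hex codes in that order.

CSS magenta is rgb(255, 0, 255).
69% shade:
  R: 255 + 0.69×(0−255) = 255 − 175.95 = 79.05 → 79
  G: 0 + 0.69×(0−0) = 0 + 0 = 0 → 0
  B: 255 + 0.69×(0−255) = 255 − 175.95 = 79.05 → 79
  → #4f004f
25% shade:
  R: 255 + 0.25×(0−255) = 255 − 63.75 = 191.25 → 191
  G: 0 + 0.25×(0−0) = 0 + 0 = 0 → 0
  B: 255 − 63.75 = 191.25 → 191
  → #bf00bf

#4f004f, #bf00bf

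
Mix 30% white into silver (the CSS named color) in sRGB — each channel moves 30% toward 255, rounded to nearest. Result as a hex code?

CSS silver is rgb(192, 192, 192).
Per channel, c → c + 0.3(255 − c):
  R: 192 + 0.3×(255−192) = 192 + 18.9 = 210.9 → 211
  G: 192 + 18.9 = 210.9 → 211
  B: 192 + 0.3×(255−192) = 192 + 18.9 = 210.9 → 211
rgb(211, 211, 211) = #D3D3D3.

#D3D3D3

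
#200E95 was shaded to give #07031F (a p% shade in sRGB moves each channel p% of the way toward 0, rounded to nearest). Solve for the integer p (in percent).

79%

#200E95 is rgb(32, 14, 149); #07031F is rgb(7, 3, 31).
On the B channel (widest range): 31 ≈ 149 + (p/100)(0 − 149), so p ≈ 100×(31 − 149)/(0 − 149) = -11800/-149 = 79.19.
p = 79 reproduces all three channels after rounding.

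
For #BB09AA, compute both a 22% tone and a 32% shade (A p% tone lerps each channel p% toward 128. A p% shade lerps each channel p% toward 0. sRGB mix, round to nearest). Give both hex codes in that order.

#AE23A1, #7F0674

#BB09AA is rgb(187, 9, 170).
22% tone:
  R: 187 + 0.22×(128−187) = 187 − 12.98 = 174.02 → 174
  G: 9 + 26.18 = 35.18 → 35
  B: 170 − 9.24 = 160.76 → 161
  → #AE23A1
32% shade:
  R: 187 + 0.32×(0−187) = 187 − 59.84 = 127.16 → 127
  G: 9 − 2.88 = 6.12 → 6
  B: 170 + 0.32×(0−170) = 170 − 54.4 = 115.6 → 116
  → #7F0674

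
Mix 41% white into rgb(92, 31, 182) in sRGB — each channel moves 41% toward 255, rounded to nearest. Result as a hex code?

Per channel, c → c + 0.41(255 − c):
  R: 92 + 66.83 = 158.83 → 159
  G: 31 + 91.84 = 122.84 → 123
  B: 182 + 0.41×(255−182) = 182 + 29.93 = 211.93 → 212
rgb(159, 123, 212) = #9F7BD4.

#9F7BD4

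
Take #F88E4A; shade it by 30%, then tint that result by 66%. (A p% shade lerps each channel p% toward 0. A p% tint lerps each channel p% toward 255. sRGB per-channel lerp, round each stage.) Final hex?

#E3CABA

#F88E4A is rgb(248, 142, 74).
A 30% shade moves each channel 30% toward 0:
  R: 248 + 0.3×(0−248) = 248 − 74.4 = 173.6 → 174
  G: 142 − 42.6 = 99.4 → 99
  B: 74 + 0.3×(0−74) = 74 − 22.2 = 51.8 → 52
After the shade: rgb(174, 99, 52) = #AE6334.
Per channel, c → c + 0.66(255 − c):
  R: 174 + 0.66×(255−174) = 174 + 53.46 = 227.46 → 227
  G: 99 + 0.66×(255−99) = 99 + 102.96 = 201.96 → 202
  B: 52 + 0.66×(255−52) = 52 + 133.98 = 185.98 → 186
rgb(227, 202, 186) = #E3CABA.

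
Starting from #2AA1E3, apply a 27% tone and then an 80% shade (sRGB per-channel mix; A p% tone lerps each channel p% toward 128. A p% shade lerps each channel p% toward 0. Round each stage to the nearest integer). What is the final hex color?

#0D1E28

#2AA1E3 is rgb(42, 161, 227).
Lerp each channel 27% toward 128:
  R: 42 + 23.22 = 65.22 → 65
  G: 161 + 0.27×(128−161) = 161 − 8.91 = 152.09 → 152
  B: 227 + 0.27×(128−227) = 227 − 26.73 = 200.27 → 200
After the tone: rgb(65, 152, 200) = #4198C8.
An 80% shade moves each channel 80% toward 0:
  R: 65 − 52 = 13 → 13
  G: 152 + 0.8×(0−152) = 152 − 121.6 = 30.4 → 30
  B: 200 + 0.8×(0−200) = 200 − 160 = 40 → 40
rgb(13, 30, 40) = #0D1E28.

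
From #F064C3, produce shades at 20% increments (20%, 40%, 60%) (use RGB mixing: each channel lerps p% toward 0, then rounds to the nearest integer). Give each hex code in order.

#F064C3 is rgb(240, 100, 195).
20%: (240 − 48 = 192→192, 100 − 20 = 80→80, 195 − 39 = 156→156) → #C0509C
40%: (240 − 96 = 144→144, 100 − 40 = 60→60, 195 − 78 = 117→117) → #903C75
60%: (240 − 144 = 96→96, 100 − 60 = 40→40, 195 − 117 = 78→78) → #60284E

#C0509C, #903C75, #60284E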